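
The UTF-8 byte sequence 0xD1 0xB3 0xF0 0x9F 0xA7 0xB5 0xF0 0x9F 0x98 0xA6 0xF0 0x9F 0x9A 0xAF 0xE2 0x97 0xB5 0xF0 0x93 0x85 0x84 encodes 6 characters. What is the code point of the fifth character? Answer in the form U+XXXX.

Offset 0: leading byte 0xD1 = 11010001 → 2-byte char #1 = D1 B3.
Offset 2: leading byte 0xF0 = 11110000 → 4-byte char #2 = F0 9F A7 B5.
Offset 6: leading byte 0xF0 = 11110000 → 4-byte char #3 = F0 9F 98 A6.
Offset 10: leading byte 0xF0 = 11110000 → 4-byte char #4 = F0 9F 9A AF.
Offset 14: leading byte 0xE2 = 11100010 → 3-byte char #5 = E2 97 B5.
Leading byte 0xE2 = 11100010 matches 1110xxxx → 3-byte sequence.
Byte 1: 0xE2 = 11100010, payload 0010 (4 bits).
Byte 2: 0x97 = 10010111 (10xxxxxx ✓), payload 010111.
Byte 3: 0xB5 = 10110101 (10xxxxxx ✓), payload 110101.
Concatenate: 0010010111110101 = 0x25F5 (16 bits → U+25F5).

U+25F5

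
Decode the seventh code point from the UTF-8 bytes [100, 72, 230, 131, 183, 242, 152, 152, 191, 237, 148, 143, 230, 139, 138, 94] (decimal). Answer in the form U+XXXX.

Offset 0: leading byte 0x64 = 01100100 → 1-byte char #1 = 64.
Offset 1: leading byte 0x48 = 01001000 → 1-byte char #2 = 48.
Offset 2: leading byte 0xE6 = 11100110 → 3-byte char #3 = E6 83 B7.
Offset 5: leading byte 0xF2 = 11110010 → 4-byte char #4 = F2 98 98 BF.
Offset 9: leading byte 0xED = 11101101 → 3-byte char #5 = ED 94 8F.
Offset 12: leading byte 0xE6 = 11100110 → 3-byte char #6 = E6 8B 8A.
Offset 15: leading byte 0x5E = 01011110 → 1-byte char #7 = 5E.
Leading byte 0x5E = 01011110 matches 0xxxxxxx → 1-byte sequence.
Byte 1: 0x5E = 01011110, payload 1011110 (7 bits).
Concatenate: 1011110 = 0x5E (7 bits → U+005E).

U+005E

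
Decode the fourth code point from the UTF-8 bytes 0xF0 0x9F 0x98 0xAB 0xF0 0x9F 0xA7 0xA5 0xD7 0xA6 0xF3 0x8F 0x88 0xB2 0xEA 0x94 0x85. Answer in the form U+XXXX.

Offset 0: leading byte 0xF0 = 11110000 → 4-byte char #1 = F0 9F 98 AB.
Offset 4: leading byte 0xF0 = 11110000 → 4-byte char #2 = F0 9F A7 A5.
Offset 8: leading byte 0xD7 = 11010111 → 2-byte char #3 = D7 A6.
Offset 10: leading byte 0xF3 = 11110011 → 4-byte char #4 = F3 8F 88 B2.
Leading byte 0xF3 = 11110011 matches 11110xxx → 4-byte sequence.
Byte 1: 0xF3 = 11110011, payload 011 (3 bits).
Byte 2: 0x8F = 10001111 (10xxxxxx ✓), payload 001111.
Byte 3: 0x88 = 10001000 (10xxxxxx ✓), payload 001000.
Byte 4: 0xB2 = 10110010 (10xxxxxx ✓), payload 110010.
Concatenate: 011001111001000110010 = 0xCF232 (21 bits → U+CF232).

U+CF232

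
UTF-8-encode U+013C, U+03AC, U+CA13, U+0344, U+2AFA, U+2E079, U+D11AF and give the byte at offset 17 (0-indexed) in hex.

0x91

U+013C → 2-byte form C4 BC at offsets 0–1.
U+03AC → 2-byte form CE AC at offsets 2–3.
U+CA13 → 3-byte form EC A8 93 at offsets 4–6.
U+0344 → 2-byte form CD 84 at offsets 7–8.
U+2AFA → 3-byte form E2 AB BA at offsets 9–11.
U+2E079 → 4-byte form F0 AE 81 B9 at offsets 12–15.
U+D11AF → 4-byte form F3 91 86 AF at offsets 16–19.
Offset 17 falls in char 7's range; it's byte 2 of F3 91 86 AF = 0x91.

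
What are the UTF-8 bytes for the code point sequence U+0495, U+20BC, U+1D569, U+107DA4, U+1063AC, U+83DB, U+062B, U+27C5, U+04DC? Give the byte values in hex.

U+0495: 2-byte form → D2 95.
U+20BC: 3-byte form → E2 82 BC.
U+1D569: 4-byte form → F0 9D 95 A9.
U+107DA4: 4-byte form → F4 87 B6 A4.
U+1063AC: 4-byte form → F4 86 8E AC.
U+83DB: 3-byte form → E8 8F 9B.
U+062B: 2-byte form → D8 AB.
U+27C5: 3-byte form → E2 9F 85.
U+04DC: 2-byte form → D3 9C.
Concatenated (27 bytes): D2 95 E2 82 BC F0 9D 95 A9 F4 87 B6 A4 F4 86 8E AC E8 8F 9B D8 AB E2 9F 85 D3 9C.

D2 95 E2 82 BC F0 9D 95 A9 F4 87 B6 A4 F4 86 8E AC E8 8F 9B D8 AB E2 9F 85 D3 9C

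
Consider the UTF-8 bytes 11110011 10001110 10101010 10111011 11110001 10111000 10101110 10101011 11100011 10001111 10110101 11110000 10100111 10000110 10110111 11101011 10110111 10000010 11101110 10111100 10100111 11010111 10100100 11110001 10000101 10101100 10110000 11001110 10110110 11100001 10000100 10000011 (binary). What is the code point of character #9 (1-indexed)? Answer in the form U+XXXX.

Offset 0: leading byte 0xF3 = 11110011 → 4-byte char #1 = F3 8E AA BB.
Offset 4: leading byte 0xF1 = 11110001 → 4-byte char #2 = F1 B8 AE AB.
Offset 8: leading byte 0xE3 = 11100011 → 3-byte char #3 = E3 8F B5.
Offset 11: leading byte 0xF0 = 11110000 → 4-byte char #4 = F0 A7 86 B7.
Offset 15: leading byte 0xEB = 11101011 → 3-byte char #5 = EB B7 82.
Offset 18: leading byte 0xEE = 11101110 → 3-byte char #6 = EE BC A7.
Offset 21: leading byte 0xD7 = 11010111 → 2-byte char #7 = D7 A4.
Offset 23: leading byte 0xF1 = 11110001 → 4-byte char #8 = F1 85 AC B0.
Offset 27: leading byte 0xCE = 11001110 → 2-byte char #9 = CE B6.
Leading byte 0xCE = 11001110 matches 110xxxxx → 2-byte sequence.
Byte 1: 0xCE = 11001110, payload 01110 (5 bits).
Byte 2: 0xB6 = 10110110 (10xxxxxx ✓), payload 110110.
Concatenate: 01110110110 = 0x3B6 (11 bits → U+03B6).

U+03B6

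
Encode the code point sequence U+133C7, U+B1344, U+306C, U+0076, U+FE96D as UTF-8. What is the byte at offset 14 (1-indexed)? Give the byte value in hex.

1-indexed offset 14 is 0-indexed offset 13.
U+133C7 → 4-byte form F0 93 8F 87 at offsets 0–3.
U+B1344 → 4-byte form F2 B1 8D 84 at offsets 4–7.
U+306C → 3-byte form E3 81 AC at offsets 8–10.
U+0076 → 1-byte form 76 at offsets 11–11.
U+FE96D → 4-byte form F3 BE A5 AD at offsets 12–15.
Offset 13 falls in char 5's range; it's byte 2 of F3 BE A5 AD = 0xBE.

0xBE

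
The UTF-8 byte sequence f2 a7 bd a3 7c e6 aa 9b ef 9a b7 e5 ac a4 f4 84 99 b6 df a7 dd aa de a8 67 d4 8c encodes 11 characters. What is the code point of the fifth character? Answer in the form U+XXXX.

Offset 0: leading byte 0xF2 = 11110010 → 4-byte char #1 = F2 A7 BD A3.
Offset 4: leading byte 0x7C = 01111100 → 1-byte char #2 = 7C.
Offset 5: leading byte 0xE6 = 11100110 → 3-byte char #3 = E6 AA 9B.
Offset 8: leading byte 0xEF = 11101111 → 3-byte char #4 = EF 9A B7.
Offset 11: leading byte 0xE5 = 11100101 → 3-byte char #5 = E5 AC A4.
Leading byte 0xE5 = 11100101 matches 1110xxxx → 3-byte sequence.
Byte 1: 0xE5 = 11100101, payload 0101 (4 bits).
Byte 2: 0xAC = 10101100 (10xxxxxx ✓), payload 101100.
Byte 3: 0xA4 = 10100100 (10xxxxxx ✓), payload 100100.
Concatenate: 0101101100100100 = 0x5B24 (16 bits → U+5B24).

U+5B24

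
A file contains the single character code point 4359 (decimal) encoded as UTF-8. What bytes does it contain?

U+1107 = 0x1107 = 4359 decimal. In range U+0800–U+FFFF → 3-byte form: 1110xxxx 10xxxxxx 10xxxxxx.
Binary (16 bits): 0001000100000111.
Split 4+6+6: 0001 | 000100 | 000111.
Byte 1: 11100001 = 0xE1.
Byte 2: 10000100 = 0x84.
Byte 3: 10000111 = 0x87.

E1 84 87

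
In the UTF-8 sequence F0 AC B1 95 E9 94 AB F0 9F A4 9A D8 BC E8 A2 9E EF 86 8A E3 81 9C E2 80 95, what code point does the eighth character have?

Offset 0: leading byte 0xF0 = 11110000 → 4-byte char #1 = F0 AC B1 95.
Offset 4: leading byte 0xE9 = 11101001 → 3-byte char #2 = E9 94 AB.
Offset 7: leading byte 0xF0 = 11110000 → 4-byte char #3 = F0 9F A4 9A.
Offset 11: leading byte 0xD8 = 11011000 → 2-byte char #4 = D8 BC.
Offset 13: leading byte 0xE8 = 11101000 → 3-byte char #5 = E8 A2 9E.
Offset 16: leading byte 0xEF = 11101111 → 3-byte char #6 = EF 86 8A.
Offset 19: leading byte 0xE3 = 11100011 → 3-byte char #7 = E3 81 9C.
Offset 22: leading byte 0xE2 = 11100010 → 3-byte char #8 = E2 80 95.
Leading byte 0xE2 = 11100010 matches 1110xxxx → 3-byte sequence.
Byte 1: 0xE2 = 11100010, payload 0010 (4 bits).
Byte 2: 0x80 = 10000000 (10xxxxxx ✓), payload 000000.
Byte 3: 0x95 = 10010101 (10xxxxxx ✓), payload 010101.
Concatenate: 0010000000010101 = 0x2015 (16 bits → U+2015).

U+2015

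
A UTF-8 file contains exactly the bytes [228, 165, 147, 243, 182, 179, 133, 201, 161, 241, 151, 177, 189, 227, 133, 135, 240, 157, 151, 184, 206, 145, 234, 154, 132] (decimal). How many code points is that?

8

Byte at offset 0: 0xE4 = 11100100 → 3-byte char (#1). Advance 3.
Byte at offset 3: 0xF3 = 11110011 → 4-byte char (#2). Advance 4.
Byte at offset 7: 0xC9 = 11001001 → 2-byte char (#3). Advance 2.
Byte at offset 9: 0xF1 = 11110001 → 4-byte char (#4). Advance 4.
Byte at offset 13: 0xE3 = 11100011 → 3-byte char (#5). Advance 3.
Byte at offset 16: 0xF0 = 11110000 → 4-byte char (#6). Advance 4.
Byte at offset 20: 0xCE = 11001110 → 2-byte char (#7). Advance 2.
Byte at offset 22: 0xEA = 11101010 → 3-byte char (#8). Advance 3.
Reached end at offset 25 after 8 code points.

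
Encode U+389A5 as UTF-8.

U+389A5 = 0x389A5 = 231845 decimal. In range U+10000–U+10FFFF → 4-byte form: 11110xxx 10xxxxxx 10xxxxxx 10xxxxxx.
Binary (21 bits): 000111000100110100101.
Split 3+6+6+6: 000 | 111000 | 100110 | 100101.
Byte 1: 11110000 = 0xF0.
Byte 2: 10111000 = 0xB8.
Byte 3: 10100110 = 0xA6.
Byte 4: 10100101 = 0xA5.

F0 B8 A6 A5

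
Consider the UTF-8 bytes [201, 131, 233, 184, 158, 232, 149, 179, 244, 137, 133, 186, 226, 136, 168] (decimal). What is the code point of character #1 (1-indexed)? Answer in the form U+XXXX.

U+0243

Offset 0: leading byte 0xC9 = 11001001 → 2-byte char #1 = C9 83.
Leading byte 0xC9 = 11001001 matches 110xxxxx → 2-byte sequence.
Byte 1: 0xC9 = 11001001, payload 01001 (5 bits).
Byte 2: 0x83 = 10000011 (10xxxxxx ✓), payload 000011.
Concatenate: 01001000011 = 0x243 (11 bits → U+0243).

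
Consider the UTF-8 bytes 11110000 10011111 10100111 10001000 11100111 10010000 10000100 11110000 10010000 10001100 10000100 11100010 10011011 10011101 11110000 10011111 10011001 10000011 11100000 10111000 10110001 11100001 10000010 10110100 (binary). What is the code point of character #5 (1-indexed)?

Offset 0: leading byte 0xF0 = 11110000 → 4-byte char #1 = F0 9F A7 88.
Offset 4: leading byte 0xE7 = 11100111 → 3-byte char #2 = E7 90 84.
Offset 7: leading byte 0xF0 = 11110000 → 4-byte char #3 = F0 90 8C 84.
Offset 11: leading byte 0xE2 = 11100010 → 3-byte char #4 = E2 9B 9D.
Offset 14: leading byte 0xF0 = 11110000 → 4-byte char #5 = F0 9F 99 83.
Leading byte 0xF0 = 11110000 matches 11110xxx → 4-byte sequence.
Byte 1: 0xF0 = 11110000, payload 000 (3 bits).
Byte 2: 0x9F = 10011111 (10xxxxxx ✓), payload 011111.
Byte 3: 0x99 = 10011001 (10xxxxxx ✓), payload 011001.
Byte 4: 0x83 = 10000011 (10xxxxxx ✓), payload 000011.
Concatenate: 000011111011001000011 = 0x1F643 (21 bits → U+1F643).

U+1F643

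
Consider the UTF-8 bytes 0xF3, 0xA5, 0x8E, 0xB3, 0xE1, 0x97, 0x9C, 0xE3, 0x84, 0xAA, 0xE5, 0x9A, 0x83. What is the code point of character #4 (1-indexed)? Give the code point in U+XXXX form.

Offset 0: leading byte 0xF3 = 11110011 → 4-byte char #1 = F3 A5 8E B3.
Offset 4: leading byte 0xE1 = 11100001 → 3-byte char #2 = E1 97 9C.
Offset 7: leading byte 0xE3 = 11100011 → 3-byte char #3 = E3 84 AA.
Offset 10: leading byte 0xE5 = 11100101 → 3-byte char #4 = E5 9A 83.
Leading byte 0xE5 = 11100101 matches 1110xxxx → 3-byte sequence.
Byte 1: 0xE5 = 11100101, payload 0101 (4 bits).
Byte 2: 0x9A = 10011010 (10xxxxxx ✓), payload 011010.
Byte 3: 0x83 = 10000011 (10xxxxxx ✓), payload 000011.
Concatenate: 0101011010000011 = 0x5683 (16 bits → U+5683).

U+5683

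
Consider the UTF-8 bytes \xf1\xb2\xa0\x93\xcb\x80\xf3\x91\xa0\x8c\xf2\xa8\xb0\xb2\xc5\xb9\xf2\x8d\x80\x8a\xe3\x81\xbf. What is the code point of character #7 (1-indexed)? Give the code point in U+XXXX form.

Offset 0: leading byte 0xF1 = 11110001 → 4-byte char #1 = F1 B2 A0 93.
Offset 4: leading byte 0xCB = 11001011 → 2-byte char #2 = CB 80.
Offset 6: leading byte 0xF3 = 11110011 → 4-byte char #3 = F3 91 A0 8C.
Offset 10: leading byte 0xF2 = 11110010 → 4-byte char #4 = F2 A8 B0 B2.
Offset 14: leading byte 0xC5 = 11000101 → 2-byte char #5 = C5 B9.
Offset 16: leading byte 0xF2 = 11110010 → 4-byte char #6 = F2 8D 80 8A.
Offset 20: leading byte 0xE3 = 11100011 → 3-byte char #7 = E3 81 BF.
Leading byte 0xE3 = 11100011 matches 1110xxxx → 3-byte sequence.
Byte 1: 0xE3 = 11100011, payload 0011 (4 bits).
Byte 2: 0x81 = 10000001 (10xxxxxx ✓), payload 000001.
Byte 3: 0xBF = 10111111 (10xxxxxx ✓), payload 111111.
Concatenate: 0011000001111111 = 0x307F (16 bits → U+307F).

U+307F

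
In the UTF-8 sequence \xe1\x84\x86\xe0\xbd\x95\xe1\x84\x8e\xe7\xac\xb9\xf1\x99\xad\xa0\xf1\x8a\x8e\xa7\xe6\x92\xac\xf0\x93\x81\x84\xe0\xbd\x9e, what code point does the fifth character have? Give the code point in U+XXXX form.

U+59B60

Offset 0: leading byte 0xE1 = 11100001 → 3-byte char #1 = E1 84 86.
Offset 3: leading byte 0xE0 = 11100000 → 3-byte char #2 = E0 BD 95.
Offset 6: leading byte 0xE1 = 11100001 → 3-byte char #3 = E1 84 8E.
Offset 9: leading byte 0xE7 = 11100111 → 3-byte char #4 = E7 AC B9.
Offset 12: leading byte 0xF1 = 11110001 → 4-byte char #5 = F1 99 AD A0.
Leading byte 0xF1 = 11110001 matches 11110xxx → 4-byte sequence.
Byte 1: 0xF1 = 11110001, payload 001 (3 bits).
Byte 2: 0x99 = 10011001 (10xxxxxx ✓), payload 011001.
Byte 3: 0xAD = 10101101 (10xxxxxx ✓), payload 101101.
Byte 4: 0xA0 = 10100000 (10xxxxxx ✓), payload 100000.
Concatenate: 001011001101101100000 = 0x59B60 (21 bits → U+59B60).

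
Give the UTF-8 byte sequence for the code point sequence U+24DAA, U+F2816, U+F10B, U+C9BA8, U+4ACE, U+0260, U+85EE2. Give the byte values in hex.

F0 A4 B6 AA F3 B2 A0 96 EF 84 8B F3 89 AE A8 E4 AB 8E C9 A0 F2 85 BB A2

U+24DAA: 4-byte form → F0 A4 B6 AA.
U+F2816: 4-byte form → F3 B2 A0 96.
U+F10B: 3-byte form → EF 84 8B.
U+C9BA8: 4-byte form → F3 89 AE A8.
U+4ACE: 3-byte form → E4 AB 8E.
U+0260: 2-byte form → C9 A0.
U+85EE2: 4-byte form → F2 85 BB A2.
Concatenated (24 bytes): F0 A4 B6 AA F3 B2 A0 96 EF 84 8B F3 89 AE A8 E4 AB 8E C9 A0 F2 85 BB A2.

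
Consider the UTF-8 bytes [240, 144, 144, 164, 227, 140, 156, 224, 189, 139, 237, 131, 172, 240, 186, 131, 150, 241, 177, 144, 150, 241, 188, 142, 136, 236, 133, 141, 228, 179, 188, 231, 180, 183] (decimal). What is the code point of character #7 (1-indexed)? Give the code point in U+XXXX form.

Offset 0: leading byte 0xF0 = 11110000 → 4-byte char #1 = F0 90 90 A4.
Offset 4: leading byte 0xE3 = 11100011 → 3-byte char #2 = E3 8C 9C.
Offset 7: leading byte 0xE0 = 11100000 → 3-byte char #3 = E0 BD 8B.
Offset 10: leading byte 0xED = 11101101 → 3-byte char #4 = ED 83 AC.
Offset 13: leading byte 0xF0 = 11110000 → 4-byte char #5 = F0 BA 83 96.
Offset 17: leading byte 0xF1 = 11110001 → 4-byte char #6 = F1 B1 90 96.
Offset 21: leading byte 0xF1 = 11110001 → 4-byte char #7 = F1 BC 8E 88.
Leading byte 0xF1 = 11110001 matches 11110xxx → 4-byte sequence.
Byte 1: 0xF1 = 11110001, payload 001 (3 bits).
Byte 2: 0xBC = 10111100 (10xxxxxx ✓), payload 111100.
Byte 3: 0x8E = 10001110 (10xxxxxx ✓), payload 001110.
Byte 4: 0x88 = 10001000 (10xxxxxx ✓), payload 001000.
Concatenate: 001111100001110001000 = 0x7C388 (21 bits → U+7C388).

U+7C388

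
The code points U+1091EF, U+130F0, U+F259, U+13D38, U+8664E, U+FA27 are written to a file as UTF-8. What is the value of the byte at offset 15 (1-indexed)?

1-indexed offset 15 is 0-indexed offset 14.
U+1091EF → 4-byte form F4 89 87 AF at offsets 0–3.
U+130F0 → 4-byte form F0 93 83 B0 at offsets 4–7.
U+F259 → 3-byte form EF 89 99 at offsets 8–10.
U+13D38 → 4-byte form F0 93 B4 B8 at offsets 11–14.
Offset 14 falls in char 4's range; it's byte 4 of F0 93 B4 B8 = 0xB8.

0xB8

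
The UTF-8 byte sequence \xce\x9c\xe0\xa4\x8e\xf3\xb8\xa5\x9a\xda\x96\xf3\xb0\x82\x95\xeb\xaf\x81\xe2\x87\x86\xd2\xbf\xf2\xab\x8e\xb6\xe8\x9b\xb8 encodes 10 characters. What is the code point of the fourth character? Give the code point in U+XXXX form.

U+0696

Offset 0: leading byte 0xCE = 11001110 → 2-byte char #1 = CE 9C.
Offset 2: leading byte 0xE0 = 11100000 → 3-byte char #2 = E0 A4 8E.
Offset 5: leading byte 0xF3 = 11110011 → 4-byte char #3 = F3 B8 A5 9A.
Offset 9: leading byte 0xDA = 11011010 → 2-byte char #4 = DA 96.
Leading byte 0xDA = 11011010 matches 110xxxxx → 2-byte sequence.
Byte 1: 0xDA = 11011010, payload 11010 (5 bits).
Byte 2: 0x96 = 10010110 (10xxxxxx ✓), payload 010110.
Concatenate: 11010010110 = 0x696 (11 bits → U+0696).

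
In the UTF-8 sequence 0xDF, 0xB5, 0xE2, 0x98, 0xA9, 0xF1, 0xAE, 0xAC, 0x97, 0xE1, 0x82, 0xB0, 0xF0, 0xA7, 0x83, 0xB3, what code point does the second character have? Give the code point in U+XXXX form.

U+2629

Offset 0: leading byte 0xDF = 11011111 → 2-byte char #1 = DF B5.
Offset 2: leading byte 0xE2 = 11100010 → 3-byte char #2 = E2 98 A9.
Leading byte 0xE2 = 11100010 matches 1110xxxx → 3-byte sequence.
Byte 1: 0xE2 = 11100010, payload 0010 (4 bits).
Byte 2: 0x98 = 10011000 (10xxxxxx ✓), payload 011000.
Byte 3: 0xA9 = 10101001 (10xxxxxx ✓), payload 101001.
Concatenate: 0010011000101001 = 0x2629 (16 bits → U+2629).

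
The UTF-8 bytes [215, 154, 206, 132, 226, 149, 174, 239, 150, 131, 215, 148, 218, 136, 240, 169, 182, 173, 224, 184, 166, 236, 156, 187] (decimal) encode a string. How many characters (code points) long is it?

Byte at offset 0: 0xD7 = 11010111 → 2-byte char (#1). Advance 2.
Byte at offset 2: 0xCE = 11001110 → 2-byte char (#2). Advance 2.
Byte at offset 4: 0xE2 = 11100010 → 3-byte char (#3). Advance 3.
Byte at offset 7: 0xEF = 11101111 → 3-byte char (#4). Advance 3.
Byte at offset 10: 0xD7 = 11010111 → 2-byte char (#5). Advance 2.
Byte at offset 12: 0xDA = 11011010 → 2-byte char (#6). Advance 2.
Byte at offset 14: 0xF0 = 11110000 → 4-byte char (#7). Advance 4.
Byte at offset 18: 0xE0 = 11100000 → 3-byte char (#8). Advance 3.
Byte at offset 21: 0xEC = 11101100 → 3-byte char (#9). Advance 3.
Reached end at offset 24 after 9 code points.

9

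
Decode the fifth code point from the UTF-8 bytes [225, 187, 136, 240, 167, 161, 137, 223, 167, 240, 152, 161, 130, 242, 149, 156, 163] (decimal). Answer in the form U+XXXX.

Offset 0: leading byte 0xE1 = 11100001 → 3-byte char #1 = E1 BB 88.
Offset 3: leading byte 0xF0 = 11110000 → 4-byte char #2 = F0 A7 A1 89.
Offset 7: leading byte 0xDF = 11011111 → 2-byte char #3 = DF A7.
Offset 9: leading byte 0xF0 = 11110000 → 4-byte char #4 = F0 98 A1 82.
Offset 13: leading byte 0xF2 = 11110010 → 4-byte char #5 = F2 95 9C A3.
Leading byte 0xF2 = 11110010 matches 11110xxx → 4-byte sequence.
Byte 1: 0xF2 = 11110010, payload 010 (3 bits).
Byte 2: 0x95 = 10010101 (10xxxxxx ✓), payload 010101.
Byte 3: 0x9C = 10011100 (10xxxxxx ✓), payload 011100.
Byte 4: 0xA3 = 10100011 (10xxxxxx ✓), payload 100011.
Concatenate: 010010101011100100011 = 0x95723 (21 bits → U+95723).

U+95723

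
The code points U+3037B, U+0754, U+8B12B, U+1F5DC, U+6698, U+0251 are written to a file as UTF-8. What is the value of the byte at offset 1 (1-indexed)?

0xF0

1-indexed offset 1 is 0-indexed offset 0.
U+3037B → 4-byte form F0 B0 8D BB at offsets 0–3.
Offset 0 falls in char 1's range; it's byte 1 of F0 B0 8D BB = 0xF0.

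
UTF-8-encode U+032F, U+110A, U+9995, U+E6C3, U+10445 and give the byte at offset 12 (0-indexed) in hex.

0x90

U+032F → 2-byte form CC AF at offsets 0–1.
U+110A → 3-byte form E1 84 8A at offsets 2–4.
U+9995 → 3-byte form E9 A6 95 at offsets 5–7.
U+E6C3 → 3-byte form EE 9B 83 at offsets 8–10.
U+10445 → 4-byte form F0 90 91 85 at offsets 11–14.
Offset 12 falls in char 5's range; it's byte 2 of F0 90 91 85 = 0x90.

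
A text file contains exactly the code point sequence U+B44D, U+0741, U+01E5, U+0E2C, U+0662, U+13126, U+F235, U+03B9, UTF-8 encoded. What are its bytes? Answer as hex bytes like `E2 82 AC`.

EB 91 8D DD 81 C7 A5 E0 B8 AC D9 A2 F0 93 84 A6 EF 88 B5 CE B9

U+B44D: 3-byte form → EB 91 8D.
U+0741: 2-byte form → DD 81.
U+01E5: 2-byte form → C7 A5.
U+0E2C: 3-byte form → E0 B8 AC.
U+0662: 2-byte form → D9 A2.
U+13126: 4-byte form → F0 93 84 A6.
U+F235: 3-byte form → EF 88 B5.
U+03B9: 2-byte form → CE B9.
Concatenated (21 bytes): EB 91 8D DD 81 C7 A5 E0 B8 AC D9 A2 F0 93 84 A6 EF 88 B5 CE B9.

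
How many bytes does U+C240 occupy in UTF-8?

U+C240 = 0xC240. UTF-8 uses 1 byte below 0x80, 2 below 0x800, 3 below 0x10000, 4 up to 0x10FFFF. 0xC240 is in U+0800–U+FFFF → 3 bytes.

3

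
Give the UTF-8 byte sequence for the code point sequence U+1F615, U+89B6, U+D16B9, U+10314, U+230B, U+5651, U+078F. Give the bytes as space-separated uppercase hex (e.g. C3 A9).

U+1F615: 4-byte form → F0 9F 98 95.
U+89B6: 3-byte form → E8 A6 B6.
U+D16B9: 4-byte form → F3 91 9A B9.
U+10314: 4-byte form → F0 90 8C 94.
U+230B: 3-byte form → E2 8C 8B.
U+5651: 3-byte form → E5 99 91.
U+078F: 2-byte form → DE 8F.
Concatenated (23 bytes): F0 9F 98 95 E8 A6 B6 F3 91 9A B9 F0 90 8C 94 E2 8C 8B E5 99 91 DE 8F.

F0 9F 98 95 E8 A6 B6 F3 91 9A B9 F0 90 8C 94 E2 8C 8B E5 99 91 DE 8F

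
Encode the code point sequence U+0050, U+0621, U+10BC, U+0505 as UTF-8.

U+0050: 1-byte form → 50.
U+0621: 2-byte form → D8 A1.
U+10BC: 3-byte form → E1 82 BC.
U+0505: 2-byte form → D4 85.
Concatenated (8 bytes): 50 D8 A1 E1 82 BC D4 85.

50 D8 A1 E1 82 BC D4 85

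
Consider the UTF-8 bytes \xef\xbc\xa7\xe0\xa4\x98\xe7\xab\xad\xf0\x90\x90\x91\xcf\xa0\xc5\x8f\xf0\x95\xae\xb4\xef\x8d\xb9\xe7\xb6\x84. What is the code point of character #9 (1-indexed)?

Offset 0: leading byte 0xEF = 11101111 → 3-byte char #1 = EF BC A7.
Offset 3: leading byte 0xE0 = 11100000 → 3-byte char #2 = E0 A4 98.
Offset 6: leading byte 0xE7 = 11100111 → 3-byte char #3 = E7 AB AD.
Offset 9: leading byte 0xF0 = 11110000 → 4-byte char #4 = F0 90 90 91.
Offset 13: leading byte 0xCF = 11001111 → 2-byte char #5 = CF A0.
Offset 15: leading byte 0xC5 = 11000101 → 2-byte char #6 = C5 8F.
Offset 17: leading byte 0xF0 = 11110000 → 4-byte char #7 = F0 95 AE B4.
Offset 21: leading byte 0xEF = 11101111 → 3-byte char #8 = EF 8D B9.
Offset 24: leading byte 0xE7 = 11100111 → 3-byte char #9 = E7 B6 84.
Leading byte 0xE7 = 11100111 matches 1110xxxx → 3-byte sequence.
Byte 1: 0xE7 = 11100111, payload 0111 (4 bits).
Byte 2: 0xB6 = 10110110 (10xxxxxx ✓), payload 110110.
Byte 3: 0x84 = 10000100 (10xxxxxx ✓), payload 000100.
Concatenate: 0111110110000100 = 0x7D84 (16 bits → U+7D84).

U+7D84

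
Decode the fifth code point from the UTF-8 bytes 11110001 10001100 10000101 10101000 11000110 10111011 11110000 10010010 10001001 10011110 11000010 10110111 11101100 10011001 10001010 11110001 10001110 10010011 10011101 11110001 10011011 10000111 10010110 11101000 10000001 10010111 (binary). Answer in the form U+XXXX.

U+C64A

Offset 0: leading byte 0xF1 = 11110001 → 4-byte char #1 = F1 8C 85 A8.
Offset 4: leading byte 0xC6 = 11000110 → 2-byte char #2 = C6 BB.
Offset 6: leading byte 0xF0 = 11110000 → 4-byte char #3 = F0 92 89 9E.
Offset 10: leading byte 0xC2 = 11000010 → 2-byte char #4 = C2 B7.
Offset 12: leading byte 0xEC = 11101100 → 3-byte char #5 = EC 99 8A.
Leading byte 0xEC = 11101100 matches 1110xxxx → 3-byte sequence.
Byte 1: 0xEC = 11101100, payload 1100 (4 bits).
Byte 2: 0x99 = 10011001 (10xxxxxx ✓), payload 011001.
Byte 3: 0x8A = 10001010 (10xxxxxx ✓), payload 001010.
Concatenate: 1100011001001010 = 0xC64A (16 bits → U+C64A).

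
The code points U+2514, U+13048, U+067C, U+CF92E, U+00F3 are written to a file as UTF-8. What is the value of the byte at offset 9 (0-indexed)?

0xF3

U+2514 → 3-byte form E2 94 94 at offsets 0–2.
U+13048 → 4-byte form F0 93 81 88 at offsets 3–6.
U+067C → 2-byte form D9 BC at offsets 7–8.
U+CF92E → 4-byte form F3 8F A4 AE at offsets 9–12.
Offset 9 falls in char 4's range; it's byte 1 of F3 8F A4 AE = 0xF3.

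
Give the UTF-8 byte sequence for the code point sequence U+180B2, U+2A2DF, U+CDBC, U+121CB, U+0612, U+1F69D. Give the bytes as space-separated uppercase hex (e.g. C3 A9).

U+180B2: 4-byte form → F0 98 82 B2.
U+2A2DF: 4-byte form → F0 AA 8B 9F.
U+CDBC: 3-byte form → EC B6 BC.
U+121CB: 4-byte form → F0 92 87 8B.
U+0612: 2-byte form → D8 92.
U+1F69D: 4-byte form → F0 9F 9A 9D.
Concatenated (21 bytes): F0 98 82 B2 F0 AA 8B 9F EC B6 BC F0 92 87 8B D8 92 F0 9F 9A 9D.

F0 98 82 B2 F0 AA 8B 9F EC B6 BC F0 92 87 8B D8 92 F0 9F 9A 9D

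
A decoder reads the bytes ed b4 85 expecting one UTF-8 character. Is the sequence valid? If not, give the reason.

Structurally a 3-byte sequence; payload = 0xDD05.
But 0xDD05 is in U+D800–U+DFFF, the surrogate range. Surrogates are not Unicode scalar values and are forbidden in UTF-8.

invalid (encodes a surrogate (U+D800–U+DFFF))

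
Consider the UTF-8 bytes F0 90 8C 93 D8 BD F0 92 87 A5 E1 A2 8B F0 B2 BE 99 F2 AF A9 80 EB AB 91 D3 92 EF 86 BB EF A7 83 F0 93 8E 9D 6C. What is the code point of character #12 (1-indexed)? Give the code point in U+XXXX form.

Offset 0: leading byte 0xF0 = 11110000 → 4-byte char #1 = F0 90 8C 93.
Offset 4: leading byte 0xD8 = 11011000 → 2-byte char #2 = D8 BD.
Offset 6: leading byte 0xF0 = 11110000 → 4-byte char #3 = F0 92 87 A5.
Offset 10: leading byte 0xE1 = 11100001 → 3-byte char #4 = E1 A2 8B.
Offset 13: leading byte 0xF0 = 11110000 → 4-byte char #5 = F0 B2 BE 99.
Offset 17: leading byte 0xF2 = 11110010 → 4-byte char #6 = F2 AF A9 80.
Offset 21: leading byte 0xEB = 11101011 → 3-byte char #7 = EB AB 91.
Offset 24: leading byte 0xD3 = 11010011 → 2-byte char #8 = D3 92.
Offset 26: leading byte 0xEF = 11101111 → 3-byte char #9 = EF 86 BB.
Offset 29: leading byte 0xEF = 11101111 → 3-byte char #10 = EF A7 83.
Offset 32: leading byte 0xF0 = 11110000 → 4-byte char #11 = F0 93 8E 9D.
Offset 36: leading byte 0x6C = 01101100 → 1-byte char #12 = 6C.
Leading byte 0x6C = 01101100 matches 0xxxxxxx → 1-byte sequence.
Byte 1: 0x6C = 01101100, payload 1101100 (7 bits).
Concatenate: 1101100 = 0x6C (7 bits → U+006C).

U+006C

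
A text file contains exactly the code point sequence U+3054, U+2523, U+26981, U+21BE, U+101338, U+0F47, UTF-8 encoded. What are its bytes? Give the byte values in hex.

U+3054: 3-byte form → E3 81 94.
U+2523: 3-byte form → E2 94 A3.
U+26981: 4-byte form → F0 A6 A6 81.
U+21BE: 3-byte form → E2 86 BE.
U+101338: 4-byte form → F4 81 8C B8.
U+0F47: 3-byte form → E0 BD 87.
Concatenated (20 bytes): E3 81 94 E2 94 A3 F0 A6 A6 81 E2 86 BE F4 81 8C B8 E0 BD 87.

E3 81 94 E2 94 A3 F0 A6 A6 81 E2 86 BE F4 81 8C B8 E0 BD 87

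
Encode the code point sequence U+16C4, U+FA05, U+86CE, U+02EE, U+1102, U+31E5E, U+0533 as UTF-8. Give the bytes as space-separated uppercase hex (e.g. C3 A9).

E1 9B 84 EF A8 85 E8 9B 8E CB AE E1 84 82 F0 B1 B9 9E D4 B3

U+16C4: 3-byte form → E1 9B 84.
U+FA05: 3-byte form → EF A8 85.
U+86CE: 3-byte form → E8 9B 8E.
U+02EE: 2-byte form → CB AE.
U+1102: 3-byte form → E1 84 82.
U+31E5E: 4-byte form → F0 B1 B9 9E.
U+0533: 2-byte form → D4 B3.
Concatenated (20 bytes): E1 9B 84 EF A8 85 E8 9B 8E CB AE E1 84 82 F0 B1 B9 9E D4 B3.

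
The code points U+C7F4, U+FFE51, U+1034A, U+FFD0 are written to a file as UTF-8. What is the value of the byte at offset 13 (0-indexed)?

U+C7F4 → 3-byte form EC 9F B4 at offsets 0–2.
U+FFE51 → 4-byte form F3 BF B9 91 at offsets 3–6.
U+1034A → 4-byte form F0 90 8D 8A at offsets 7–10.
U+FFD0 → 3-byte form EF BF 90 at offsets 11–13.
Offset 13 falls in char 4's range; it's byte 3 of EF BF 90 = 0x90.

0x90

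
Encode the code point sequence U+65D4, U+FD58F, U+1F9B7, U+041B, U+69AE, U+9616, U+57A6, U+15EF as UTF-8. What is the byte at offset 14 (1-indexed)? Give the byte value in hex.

0xE6

1-indexed offset 14 is 0-indexed offset 13.
U+65D4 → 3-byte form E6 97 94 at offsets 0–2.
U+FD58F → 4-byte form F3 BD 96 8F at offsets 3–6.
U+1F9B7 → 4-byte form F0 9F A6 B7 at offsets 7–10.
U+041B → 2-byte form D0 9B at offsets 11–12.
U+69AE → 3-byte form E6 A6 AE at offsets 13–15.
Offset 13 falls in char 5's range; it's byte 1 of E6 A6 AE = 0xE6.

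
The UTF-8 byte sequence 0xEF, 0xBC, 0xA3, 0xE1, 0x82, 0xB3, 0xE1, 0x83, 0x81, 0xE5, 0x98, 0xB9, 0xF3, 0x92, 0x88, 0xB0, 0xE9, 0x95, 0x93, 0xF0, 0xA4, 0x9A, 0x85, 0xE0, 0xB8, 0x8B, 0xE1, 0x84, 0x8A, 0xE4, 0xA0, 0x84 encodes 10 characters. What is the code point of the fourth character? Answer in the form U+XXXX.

U+5639

Offset 0: leading byte 0xEF = 11101111 → 3-byte char #1 = EF BC A3.
Offset 3: leading byte 0xE1 = 11100001 → 3-byte char #2 = E1 82 B3.
Offset 6: leading byte 0xE1 = 11100001 → 3-byte char #3 = E1 83 81.
Offset 9: leading byte 0xE5 = 11100101 → 3-byte char #4 = E5 98 B9.
Leading byte 0xE5 = 11100101 matches 1110xxxx → 3-byte sequence.
Byte 1: 0xE5 = 11100101, payload 0101 (4 bits).
Byte 2: 0x98 = 10011000 (10xxxxxx ✓), payload 011000.
Byte 3: 0xB9 = 10111001 (10xxxxxx ✓), payload 111001.
Concatenate: 0101011000111001 = 0x5639 (16 bits → U+5639).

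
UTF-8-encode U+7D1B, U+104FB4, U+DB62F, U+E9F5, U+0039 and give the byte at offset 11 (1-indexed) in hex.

1-indexed offset 11 is 0-indexed offset 10.
U+7D1B → 3-byte form E7 B4 9B at offsets 0–2.
U+104FB4 → 4-byte form F4 84 BE B4 at offsets 3–6.
U+DB62F → 4-byte form F3 9B 98 AF at offsets 7–10.
Offset 10 falls in char 3's range; it's byte 4 of F3 9B 98 AF = 0xAF.

0xAF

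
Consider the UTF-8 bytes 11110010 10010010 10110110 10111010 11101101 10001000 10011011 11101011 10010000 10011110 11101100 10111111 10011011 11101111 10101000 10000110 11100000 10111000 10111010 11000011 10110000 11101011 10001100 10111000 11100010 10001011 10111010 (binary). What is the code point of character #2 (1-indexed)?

Offset 0: leading byte 0xF2 = 11110010 → 4-byte char #1 = F2 92 B6 BA.
Offset 4: leading byte 0xED = 11101101 → 3-byte char #2 = ED 88 9B.
Leading byte 0xED = 11101101 matches 1110xxxx → 3-byte sequence.
Byte 1: 0xED = 11101101, payload 1101 (4 bits).
Byte 2: 0x88 = 10001000 (10xxxxxx ✓), payload 001000.
Byte 3: 0x9B = 10011011 (10xxxxxx ✓), payload 011011.
Concatenate: 1101001000011011 = 0xD21B (16 bits → U+D21B).

U+D21B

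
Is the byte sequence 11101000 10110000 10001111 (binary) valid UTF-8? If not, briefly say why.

Leading byte 0xE8 = 11101000 → 3-byte form.
Continuation bytes 0xB0=10110000, 0x8F=10001111 all match 10xxxxxx.
Decoded value 0x8C0F is ≥ 0x800 (shortest form) and not a surrogate.

valid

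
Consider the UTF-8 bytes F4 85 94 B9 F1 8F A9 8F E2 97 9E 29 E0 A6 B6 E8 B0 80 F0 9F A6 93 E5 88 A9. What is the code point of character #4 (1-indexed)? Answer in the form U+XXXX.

U+0029

Offset 0: leading byte 0xF4 = 11110100 → 4-byte char #1 = F4 85 94 B9.
Offset 4: leading byte 0xF1 = 11110001 → 4-byte char #2 = F1 8F A9 8F.
Offset 8: leading byte 0xE2 = 11100010 → 3-byte char #3 = E2 97 9E.
Offset 11: leading byte 0x29 = 00101001 → 1-byte char #4 = 29.
Leading byte 0x29 = 00101001 matches 0xxxxxxx → 1-byte sequence.
Byte 1: 0x29 = 00101001, payload 0101001 (7 bits).
Concatenate: 0101001 = 0x29 (7 bits → U+0029).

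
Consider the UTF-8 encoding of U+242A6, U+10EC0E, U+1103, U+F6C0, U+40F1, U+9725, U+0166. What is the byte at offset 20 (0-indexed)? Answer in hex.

U+242A6 → 4-byte form F0 A4 8A A6 at offsets 0–3.
U+10EC0E → 4-byte form F4 8E B0 8E at offsets 4–7.
U+1103 → 3-byte form E1 84 83 at offsets 8–10.
U+F6C0 → 3-byte form EF 9B 80 at offsets 11–13.
U+40F1 → 3-byte form E4 83 B1 at offsets 14–16.
U+9725 → 3-byte form E9 9C A5 at offsets 17–19.
U+0166 → 2-byte form C5 A6 at offsets 20–21.
Offset 20 falls in char 7's range; it's byte 1 of C5 A6 = 0xC5.

0xC5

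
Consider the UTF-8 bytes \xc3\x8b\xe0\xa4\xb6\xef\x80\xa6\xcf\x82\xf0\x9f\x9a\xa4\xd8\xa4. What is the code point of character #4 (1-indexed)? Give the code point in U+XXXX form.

U+03C2

Offset 0: leading byte 0xC3 = 11000011 → 2-byte char #1 = C3 8B.
Offset 2: leading byte 0xE0 = 11100000 → 3-byte char #2 = E0 A4 B6.
Offset 5: leading byte 0xEF = 11101111 → 3-byte char #3 = EF 80 A6.
Offset 8: leading byte 0xCF = 11001111 → 2-byte char #4 = CF 82.
Leading byte 0xCF = 11001111 matches 110xxxxx → 2-byte sequence.
Byte 1: 0xCF = 11001111, payload 01111 (5 bits).
Byte 2: 0x82 = 10000010 (10xxxxxx ✓), payload 000010.
Concatenate: 01111000010 = 0x3C2 (11 bits → U+03C2).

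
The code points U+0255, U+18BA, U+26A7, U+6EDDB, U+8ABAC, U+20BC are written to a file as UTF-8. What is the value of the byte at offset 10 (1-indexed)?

0xAE

1-indexed offset 10 is 0-indexed offset 9.
U+0255 → 2-byte form C9 95 at offsets 0–1.
U+18BA → 3-byte form E1 A2 BA at offsets 2–4.
U+26A7 → 3-byte form E2 9A A7 at offsets 5–7.
U+6EDDB → 4-byte form F1 AE B7 9B at offsets 8–11.
Offset 9 falls in char 4's range; it's byte 2 of F1 AE B7 9B = 0xAE.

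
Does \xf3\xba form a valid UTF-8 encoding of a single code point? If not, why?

invalid (sequence truncated)

Leading byte 0xF3 = 11110011 → 4-byte form, but only 2 bytes are present.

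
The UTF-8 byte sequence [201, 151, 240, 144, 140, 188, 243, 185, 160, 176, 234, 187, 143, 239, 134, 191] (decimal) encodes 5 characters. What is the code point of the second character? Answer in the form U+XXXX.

U+1033C

Offset 0: leading byte 0xC9 = 11001001 → 2-byte char #1 = C9 97.
Offset 2: leading byte 0xF0 = 11110000 → 4-byte char #2 = F0 90 8C BC.
Leading byte 0xF0 = 11110000 matches 11110xxx → 4-byte sequence.
Byte 1: 0xF0 = 11110000, payload 000 (3 bits).
Byte 2: 0x90 = 10010000 (10xxxxxx ✓), payload 010000.
Byte 3: 0x8C = 10001100 (10xxxxxx ✓), payload 001100.
Byte 4: 0xBC = 10111100 (10xxxxxx ✓), payload 111100.
Concatenate: 000010000001100111100 = 0x1033C (21 bits → U+1033C).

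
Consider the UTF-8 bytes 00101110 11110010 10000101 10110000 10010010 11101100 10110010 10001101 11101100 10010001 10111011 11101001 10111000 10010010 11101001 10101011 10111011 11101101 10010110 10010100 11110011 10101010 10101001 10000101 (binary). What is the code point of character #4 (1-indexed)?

U+C47B

Offset 0: leading byte 0x2E = 00101110 → 1-byte char #1 = 2E.
Offset 1: leading byte 0xF2 = 11110010 → 4-byte char #2 = F2 85 B0 92.
Offset 5: leading byte 0xEC = 11101100 → 3-byte char #3 = EC B2 8D.
Offset 8: leading byte 0xEC = 11101100 → 3-byte char #4 = EC 91 BB.
Leading byte 0xEC = 11101100 matches 1110xxxx → 3-byte sequence.
Byte 1: 0xEC = 11101100, payload 1100 (4 bits).
Byte 2: 0x91 = 10010001 (10xxxxxx ✓), payload 010001.
Byte 3: 0xBB = 10111011 (10xxxxxx ✓), payload 111011.
Concatenate: 1100010001111011 = 0xC47B (16 bits → U+C47B).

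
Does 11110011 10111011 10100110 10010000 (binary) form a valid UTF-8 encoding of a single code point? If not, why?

valid

Leading byte 0xF3 = 11110011 → 4-byte form.
Continuation bytes 0xBB=10111011, 0xA6=10100110, 0x90=10010000 all match 10xxxxxx.
Decoded value 0xFB990 is ≥ 0x10000 (shortest form) and not a surrogate.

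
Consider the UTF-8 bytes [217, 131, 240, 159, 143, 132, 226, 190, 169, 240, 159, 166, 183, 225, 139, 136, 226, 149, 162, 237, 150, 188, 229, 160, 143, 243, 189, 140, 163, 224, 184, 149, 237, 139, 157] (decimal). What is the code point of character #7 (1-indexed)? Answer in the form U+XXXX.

U+D5BC

Offset 0: leading byte 0xD9 = 11011001 → 2-byte char #1 = D9 83.
Offset 2: leading byte 0xF0 = 11110000 → 4-byte char #2 = F0 9F 8F 84.
Offset 6: leading byte 0xE2 = 11100010 → 3-byte char #3 = E2 BE A9.
Offset 9: leading byte 0xF0 = 11110000 → 4-byte char #4 = F0 9F A6 B7.
Offset 13: leading byte 0xE1 = 11100001 → 3-byte char #5 = E1 8B 88.
Offset 16: leading byte 0xE2 = 11100010 → 3-byte char #6 = E2 95 A2.
Offset 19: leading byte 0xED = 11101101 → 3-byte char #7 = ED 96 BC.
Leading byte 0xED = 11101101 matches 1110xxxx → 3-byte sequence.
Byte 1: 0xED = 11101101, payload 1101 (4 bits).
Byte 2: 0x96 = 10010110 (10xxxxxx ✓), payload 010110.
Byte 3: 0xBC = 10111100 (10xxxxxx ✓), payload 111100.
Concatenate: 1101010110111100 = 0xD5BC (16 bits → U+D5BC).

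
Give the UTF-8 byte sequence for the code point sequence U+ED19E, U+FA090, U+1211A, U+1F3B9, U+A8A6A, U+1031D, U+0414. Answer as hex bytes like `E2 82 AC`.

U+ED19E: 4-byte form → F3 AD 86 9E.
U+FA090: 4-byte form → F3 BA 82 90.
U+1211A: 4-byte form → F0 92 84 9A.
U+1F3B9: 4-byte form → F0 9F 8E B9.
U+A8A6A: 4-byte form → F2 A8 A9 AA.
U+1031D: 4-byte form → F0 90 8C 9D.
U+0414: 2-byte form → D0 94.
Concatenated (26 bytes): F3 AD 86 9E F3 BA 82 90 F0 92 84 9A F0 9F 8E B9 F2 A8 A9 AA F0 90 8C 9D D0 94.

F3 AD 86 9E F3 BA 82 90 F0 92 84 9A F0 9F 8E B9 F2 A8 A9 AA F0 90 8C 9D D0 94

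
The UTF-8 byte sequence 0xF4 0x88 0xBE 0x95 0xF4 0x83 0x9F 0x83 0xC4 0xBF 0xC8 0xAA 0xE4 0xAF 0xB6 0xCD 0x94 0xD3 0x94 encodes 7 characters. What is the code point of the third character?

U+013F

Offset 0: leading byte 0xF4 = 11110100 → 4-byte char #1 = F4 88 BE 95.
Offset 4: leading byte 0xF4 = 11110100 → 4-byte char #2 = F4 83 9F 83.
Offset 8: leading byte 0xC4 = 11000100 → 2-byte char #3 = C4 BF.
Leading byte 0xC4 = 11000100 matches 110xxxxx → 2-byte sequence.
Byte 1: 0xC4 = 11000100, payload 00100 (5 bits).
Byte 2: 0xBF = 10111111 (10xxxxxx ✓), payload 111111.
Concatenate: 00100111111 = 0x13F (11 bits → U+013F).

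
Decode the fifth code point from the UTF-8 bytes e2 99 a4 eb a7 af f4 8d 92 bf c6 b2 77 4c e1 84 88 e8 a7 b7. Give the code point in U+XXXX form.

Offset 0: leading byte 0xE2 = 11100010 → 3-byte char #1 = E2 99 A4.
Offset 3: leading byte 0xEB = 11101011 → 3-byte char #2 = EB A7 AF.
Offset 6: leading byte 0xF4 = 11110100 → 4-byte char #3 = F4 8D 92 BF.
Offset 10: leading byte 0xC6 = 11000110 → 2-byte char #4 = C6 B2.
Offset 12: leading byte 0x77 = 01110111 → 1-byte char #5 = 77.
Leading byte 0x77 = 01110111 matches 0xxxxxxx → 1-byte sequence.
Byte 1: 0x77 = 01110111, payload 1110111 (7 bits).
Concatenate: 1110111 = 0x77 (7 bits → U+0077).

U+0077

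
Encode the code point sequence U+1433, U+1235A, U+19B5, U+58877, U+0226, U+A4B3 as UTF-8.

E1 90 B3 F0 92 8D 9A E1 A6 B5 F1 98 A1 B7 C8 A6 EA 92 B3

U+1433: 3-byte form → E1 90 B3.
U+1235A: 4-byte form → F0 92 8D 9A.
U+19B5: 3-byte form → E1 A6 B5.
U+58877: 4-byte form → F1 98 A1 B7.
U+0226: 2-byte form → C8 A6.
U+A4B3: 3-byte form → EA 92 B3.
Concatenated (19 bytes): E1 90 B3 F0 92 8D 9A E1 A6 B5 F1 98 A1 B7 C8 A6 EA 92 B3.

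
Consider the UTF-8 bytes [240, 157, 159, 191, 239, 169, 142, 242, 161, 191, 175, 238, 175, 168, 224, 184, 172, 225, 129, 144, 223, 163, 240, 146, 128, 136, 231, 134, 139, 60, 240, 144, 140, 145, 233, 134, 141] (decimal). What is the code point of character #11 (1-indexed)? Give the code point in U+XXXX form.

U+10311

Offset 0: leading byte 0xF0 = 11110000 → 4-byte char #1 = F0 9D 9F BF.
Offset 4: leading byte 0xEF = 11101111 → 3-byte char #2 = EF A9 8E.
Offset 7: leading byte 0xF2 = 11110010 → 4-byte char #3 = F2 A1 BF AF.
Offset 11: leading byte 0xEE = 11101110 → 3-byte char #4 = EE AF A8.
Offset 14: leading byte 0xE0 = 11100000 → 3-byte char #5 = E0 B8 AC.
Offset 17: leading byte 0xE1 = 11100001 → 3-byte char #6 = E1 81 90.
Offset 20: leading byte 0xDF = 11011111 → 2-byte char #7 = DF A3.
Offset 22: leading byte 0xF0 = 11110000 → 4-byte char #8 = F0 92 80 88.
Offset 26: leading byte 0xE7 = 11100111 → 3-byte char #9 = E7 86 8B.
Offset 29: leading byte 0x3C = 00111100 → 1-byte char #10 = 3C.
Offset 30: leading byte 0xF0 = 11110000 → 4-byte char #11 = F0 90 8C 91.
Leading byte 0xF0 = 11110000 matches 11110xxx → 4-byte sequence.
Byte 1: 0xF0 = 11110000, payload 000 (3 bits).
Byte 2: 0x90 = 10010000 (10xxxxxx ✓), payload 010000.
Byte 3: 0x8C = 10001100 (10xxxxxx ✓), payload 001100.
Byte 4: 0x91 = 10010001 (10xxxxxx ✓), payload 010001.
Concatenate: 000010000001100010001 = 0x10311 (21 bits → U+10311).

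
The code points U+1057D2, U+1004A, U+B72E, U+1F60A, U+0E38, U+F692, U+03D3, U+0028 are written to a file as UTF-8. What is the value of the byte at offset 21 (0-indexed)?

U+1057D2 → 4-byte form F4 85 9F 92 at offsets 0–3.
U+1004A → 4-byte form F0 90 81 8A at offsets 4–7.
U+B72E → 3-byte form EB 9C AE at offsets 8–10.
U+1F60A → 4-byte form F0 9F 98 8A at offsets 11–14.
U+0E38 → 3-byte form E0 B8 B8 at offsets 15–17.
U+F692 → 3-byte form EF 9A 92 at offsets 18–20.
U+03D3 → 2-byte form CF 93 at offsets 21–22.
Offset 21 falls in char 7's range; it's byte 1 of CF 93 = 0xCF.

0xCF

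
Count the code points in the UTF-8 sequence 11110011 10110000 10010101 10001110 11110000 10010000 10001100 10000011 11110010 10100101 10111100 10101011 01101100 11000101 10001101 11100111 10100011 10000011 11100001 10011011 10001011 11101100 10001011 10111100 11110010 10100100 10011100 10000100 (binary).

9

Byte at offset 0: 0xF3 = 11110011 → 4-byte char (#1). Advance 4.
Byte at offset 4: 0xF0 = 11110000 → 4-byte char (#2). Advance 4.
Byte at offset 8: 0xF2 = 11110010 → 4-byte char (#3). Advance 4.
Byte at offset 12: 0x6C = 01101100 → 1-byte char (#4). Advance 1.
Byte at offset 13: 0xC5 = 11000101 → 2-byte char (#5). Advance 2.
Byte at offset 15: 0xE7 = 11100111 → 3-byte char (#6). Advance 3.
Byte at offset 18: 0xE1 = 11100001 → 3-byte char (#7). Advance 3.
Byte at offset 21: 0xEC = 11101100 → 3-byte char (#8). Advance 3.
Byte at offset 24: 0xF2 = 11110010 → 4-byte char (#9). Advance 4.
Reached end at offset 28 after 9 code points.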